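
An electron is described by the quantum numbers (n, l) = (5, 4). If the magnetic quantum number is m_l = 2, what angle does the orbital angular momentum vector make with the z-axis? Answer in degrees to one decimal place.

θ ≈ 63.4°

|L|² = l(l+1)ℏ² = 20ℏ², so |L| = 2√5 ℏ.
L_z = m_l ℏ = 2ℏ.
cos θ = L_z/|L| = 2/√20, so θ ≈ 63.4°.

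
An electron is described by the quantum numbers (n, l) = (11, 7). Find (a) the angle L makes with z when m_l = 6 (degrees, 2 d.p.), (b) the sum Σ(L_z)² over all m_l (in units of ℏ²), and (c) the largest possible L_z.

For m_l = 6: cos θ = 6/√56, θ ≈ 36.70°.
Σ m_l² = 280, so Σ(L_z)² = 280 ℏ².
L_z,max = lℏ = 7ℏ.

θ(m_l=6) ≈ 36.70°; Σ(L_z)² = 280 ℏ²; L_z,max = 7ℏ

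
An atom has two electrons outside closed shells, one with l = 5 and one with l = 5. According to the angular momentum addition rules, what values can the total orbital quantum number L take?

L = 0, 1, 2, 3, 4, 5, 6, 7, 8, 9, 10

Angular momentum addition gives L = |l₁ − l₂|, …, l₁ + l₂.
Allowed values: L = 0, 1, 2, 3, 4, 5, 6, 7, 8, 9, 10.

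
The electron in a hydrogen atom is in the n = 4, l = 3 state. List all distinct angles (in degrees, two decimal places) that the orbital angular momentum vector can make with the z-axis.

θ ∈ {30.00°, 54.74°, 73.22°, 90.00°, 106.78°, 125.26°, 150.00°}

|L| = ℏ√(l(l+1)) = 2√3 ℏ.
cos θ = m_l/√12 for each m_l ∈ {-3, -2, -1, 0, 1, 2, 3}.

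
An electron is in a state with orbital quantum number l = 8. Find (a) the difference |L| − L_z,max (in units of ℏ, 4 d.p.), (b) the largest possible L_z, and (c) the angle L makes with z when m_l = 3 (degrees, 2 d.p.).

|L|−L_z,max ≈ 0.4853ℏ; L_z,max = 8ℏ; θ(m_l=3) ≈ 69.30°

|L| − L_z,max = (6√2 − 8)ℏ ≈ 0.4853ℏ.
L_z,max = lℏ = 8ℏ.
For m_l = 3: cos θ = 3/√72, θ ≈ 69.30°.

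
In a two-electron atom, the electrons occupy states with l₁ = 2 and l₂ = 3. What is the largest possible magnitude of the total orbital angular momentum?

The total orbital quantum number L ranges from |l₁ − l₂| to l₁ + l₂ in integer steps.
Allowed values: L = 1, 2, 3, 4, 5.
The largest magnitude corresponds to L = 5: |L_tot| = ℏ√(5·6) = √30 ℏ.

|L_tot|_max = √30 ℏ ≈ 5.477ℏ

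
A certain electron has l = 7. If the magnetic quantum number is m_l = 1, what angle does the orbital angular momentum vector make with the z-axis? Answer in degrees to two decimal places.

|L| = √(l(l+1)) ℏ = 2√14 ℏ.
L_z = m_l ℏ = 1ℏ.
cos θ = L_z/|L| = 1/√56, so θ ≈ 82.32°.

θ ≈ 82.32°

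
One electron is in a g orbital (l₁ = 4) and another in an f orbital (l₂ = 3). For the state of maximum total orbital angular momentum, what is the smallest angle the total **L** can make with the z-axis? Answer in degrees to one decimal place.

L runs from |4 − 3| = 1 to 4 + 3 = 7.
So L can be 1, 2, 3, 4, 5, 6, 7.
The maximum is L = 7, with |L_tot| = ℏ√(7·8) = 2√14 ℏ.
The minimum angle with z is arccos(7/√56) ≈ 20.7°.

θ_min ≈ 20.7°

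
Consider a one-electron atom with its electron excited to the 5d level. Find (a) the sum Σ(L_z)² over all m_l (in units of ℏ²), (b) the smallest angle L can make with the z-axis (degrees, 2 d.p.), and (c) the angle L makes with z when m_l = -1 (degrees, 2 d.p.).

The 5d level has l = 2.
Σ m_l² = 10, so Σ(L_z)² = 10 ℏ².
cos θ_min = 2/√6, so θ_min ≈ 35.26°.
For m_l = -1: cos θ = -1/√6, θ ≈ 114.09°.

Σ(L_z)² = 10 ℏ²; θ_min ≈ 35.26°; θ(m_l=-1) ≈ 114.09°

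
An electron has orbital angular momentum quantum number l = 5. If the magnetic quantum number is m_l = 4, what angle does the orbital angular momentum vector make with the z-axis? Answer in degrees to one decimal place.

|L| = √(l(l+1)) ℏ = √30 ℏ.
L_z = m_l ℏ = 4ℏ.
cos θ = L_z/|L| = 4/√30, so θ ≈ 43.1°.

θ ≈ 43.1°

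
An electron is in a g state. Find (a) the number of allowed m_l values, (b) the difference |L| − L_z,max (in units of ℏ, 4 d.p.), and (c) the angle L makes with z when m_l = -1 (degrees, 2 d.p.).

The letter g corresponds to l = 4.
There are 2l+1 = 9 values of m_l.
|L| − L_z,max = (2√5 − 4)ℏ ≈ 0.4721ℏ.
For m_l = -1: cos θ = -1/√20, θ ≈ 102.92°.

9 values; |L|−L_z,max ≈ 0.4721ℏ; θ(m_l=-1) ≈ 102.92°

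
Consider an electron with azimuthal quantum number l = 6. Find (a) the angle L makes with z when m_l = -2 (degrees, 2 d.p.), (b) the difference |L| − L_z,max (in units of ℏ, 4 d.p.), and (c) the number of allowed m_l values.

θ(m_l=-2) ≈ 107.98°; |L|−L_z,max ≈ 0.4807ℏ; 13 values

For m_l = -2: cos θ = -2/√42, θ ≈ 107.98°.
|L| − L_z,max = (√42 − 6)ℏ ≈ 0.4807ℏ.
There are 2l+1 = 13 values of m_l.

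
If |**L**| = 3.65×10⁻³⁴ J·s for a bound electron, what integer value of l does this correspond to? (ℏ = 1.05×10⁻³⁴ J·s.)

l = 3

|L|/ℏ = (3.65×10⁻³⁴)/(1.05×10⁻³⁴) ≈ 3.476.
Set l(l+1) = 12.08; the integer solution is l = 3.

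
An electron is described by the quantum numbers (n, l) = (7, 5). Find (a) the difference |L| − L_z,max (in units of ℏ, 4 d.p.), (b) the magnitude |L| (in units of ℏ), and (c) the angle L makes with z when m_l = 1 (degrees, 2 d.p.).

|L|−L_z,max ≈ 0.4772ℏ; |L| = √30 ℏ ≈ 5.477ℏ; θ(m_l=1) ≈ 79.48°

|L| − L_z,max = (√30 − 5)ℏ ≈ 0.4772ℏ.
|L| = ℏ√(5·6) = √30 ℏ ≈ 5.477ℏ.
For m_l = 1: cos θ = 1/√30, θ ≈ 79.48°.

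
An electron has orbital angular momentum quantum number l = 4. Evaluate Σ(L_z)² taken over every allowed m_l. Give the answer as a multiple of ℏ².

Σ(L_z)² = 60 ℏ²

m_l ∈ {-4, -3, -2, -1, 0, 1, 2, 3, 4}.
Σ m_l² = 2·(1 + 4 + 9 + 16) = 60.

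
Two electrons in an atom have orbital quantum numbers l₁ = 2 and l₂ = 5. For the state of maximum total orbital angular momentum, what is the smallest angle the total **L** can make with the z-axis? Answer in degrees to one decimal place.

By the triangle rule, |l₁ − l₂| ≤ L ≤ l₁ + l₂.
L ∈ {3, 4, 5, 6, 7}.
The maximum is L = 7, with |L_tot| = ℏ√(7·8) = 2√14 ℏ.
The minimum angle with z is arccos(7/√56) ≈ 20.7°.

θ_min ≈ 20.7°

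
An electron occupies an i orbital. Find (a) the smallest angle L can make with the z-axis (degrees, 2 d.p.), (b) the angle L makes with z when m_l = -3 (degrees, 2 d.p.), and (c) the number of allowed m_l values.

The letter i corresponds to l = 6.
cos θ_min = 6/√42, so θ_min ≈ 22.21°.
For m_l = -3: cos θ = -3/√42, θ ≈ 117.58°.
There are 2l+1 = 13 values of m_l.

θ_min ≈ 22.21°; θ(m_l=-3) ≈ 117.58°; 13 values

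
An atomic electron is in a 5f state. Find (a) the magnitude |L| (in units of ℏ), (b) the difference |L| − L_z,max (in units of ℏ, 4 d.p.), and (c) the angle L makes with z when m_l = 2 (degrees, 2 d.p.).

|L| = 2√3 ℏ ≈ 3.464ℏ; |L|−L_z,max ≈ 0.4641ℏ; θ(m_l=2) ≈ 54.74°

The 5f subshell has l = 3.
|L| = ℏ√(3·4) = 2√3 ℏ ≈ 3.464ℏ.
|L| − L_z,max = (2√3 − 3)ℏ ≈ 0.4641ℏ.
For m_l = 2: cos θ = 2/√12, θ ≈ 54.74°.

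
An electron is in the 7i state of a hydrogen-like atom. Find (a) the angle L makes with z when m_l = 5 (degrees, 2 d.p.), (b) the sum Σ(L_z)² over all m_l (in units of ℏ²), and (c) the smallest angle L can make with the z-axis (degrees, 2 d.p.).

θ(m_l=5) ≈ 39.51°; Σ(L_z)² = 182 ℏ²; θ_min ≈ 22.21°

The 7i subshell has l = 6.
For m_l = 5: cos θ = 5/√42, θ ≈ 39.51°.
Σ m_l² = 182, so Σ(L_z)² = 182 ℏ².
cos θ_min = 6/√42, so θ_min ≈ 22.21°.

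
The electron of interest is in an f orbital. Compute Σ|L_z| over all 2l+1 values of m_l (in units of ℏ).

For an f orbital, l = 3.
m_l ∈ {-3, -2, -1, 0, 1, 2, 3}.
Σ|m_l| = l(l+1) = 12.

Σ|L_z| = 12 ℏ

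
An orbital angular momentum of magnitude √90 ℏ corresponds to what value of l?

l = 9

|L| = ℏ√(l(l+1)), so l(l+1) = 90.
l² + l − 90 = 0 ⇒ l = 9.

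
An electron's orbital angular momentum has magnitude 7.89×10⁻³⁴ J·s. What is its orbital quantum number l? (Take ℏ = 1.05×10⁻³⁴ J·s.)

l = 7

|L|/ℏ = (7.89×10⁻³⁴)/(1.05×10⁻³⁴) ≈ 7.514.
(|L|/ℏ)² = l(l+1) ≈ 56.46 ⇒ l = 7.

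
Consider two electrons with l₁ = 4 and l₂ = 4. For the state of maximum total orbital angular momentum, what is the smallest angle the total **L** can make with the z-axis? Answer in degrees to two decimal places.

L runs from |4 − 4| = 0 to 4 + 4 = 8.
L ∈ {0, 1, 2, 3, 4, 5, 6, 7, 8}.
The maximum is L = 8, with |L_tot| = ℏ√(8·9) = 6√2 ℏ.
The minimum angle with z is arccos(8/√72) ≈ 19.47°.

θ_min ≈ 19.47°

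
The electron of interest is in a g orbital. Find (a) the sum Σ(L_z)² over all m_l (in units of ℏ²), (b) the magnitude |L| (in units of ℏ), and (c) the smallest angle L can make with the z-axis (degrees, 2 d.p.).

Σ(L_z)² = 60 ℏ²; |L| = 2√5 ℏ ≈ 4.472ℏ; θ_min ≈ 26.57°

A g state has l = 4.
Σ m_l² = 60, so Σ(L_z)² = 60 ℏ².
|L| = ℏ√(4·5) = 2√5 ℏ ≈ 4.472ℏ.
cos θ_min = 4/√20, so θ_min ≈ 26.57°.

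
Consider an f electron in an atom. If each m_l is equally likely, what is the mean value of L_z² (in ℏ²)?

For an f orbital, l = 3.
m_l ∈ {-3, -2, -1, 0, 1, 2, 3}.
⟨L_z²⟩ = ℏ²·l(l+1)/3 = 4ℏ².

⟨L_z²⟩ = 4 ℏ²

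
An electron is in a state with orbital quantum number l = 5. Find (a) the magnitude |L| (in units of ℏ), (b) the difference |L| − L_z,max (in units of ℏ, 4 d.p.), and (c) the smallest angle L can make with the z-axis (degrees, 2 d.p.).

|L| = √30 ℏ ≈ 5.477ℏ; |L|−L_z,max ≈ 0.4772ℏ; θ_min ≈ 24.09°

|L| = ℏ√(5·6) = √30 ℏ ≈ 5.477ℏ.
|L| − L_z,max = (√30 − 5)ℏ ≈ 0.4772ℏ.
cos θ_min = 5/√30, so θ_min ≈ 24.09°.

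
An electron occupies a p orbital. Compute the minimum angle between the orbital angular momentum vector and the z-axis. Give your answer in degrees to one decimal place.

θ_min ≈ 45.0°

The letter p corresponds to l = 1.
|L|² = l(l+1)ℏ² = 2ℏ², so |L| = √2 ℏ.
The smallest angle corresponds to the largest L_z, i.e. m_l = l = 1, giving L_z = 1ℏ.
cos θ_min = 1/√2, so θ_min ≈ 45.0°.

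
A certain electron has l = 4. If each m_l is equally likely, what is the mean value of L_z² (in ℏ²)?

m_l runs from −4 to 4, i.e. {-4, -3, -2, -1, 0, 1, 2, 3, 4}.
⟨L_z²⟩ = ℏ²·(Σ m_l²)/(2l+1) = ℏ²·60/9 = 6.667ℏ².

⟨L_z²⟩ = 6.667 ℏ²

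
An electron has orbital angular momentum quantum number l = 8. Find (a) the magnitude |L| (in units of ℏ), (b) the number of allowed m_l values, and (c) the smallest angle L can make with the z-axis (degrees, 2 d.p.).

|L| = 6√2 ℏ ≈ 8.485ℏ; 17 values; θ_min ≈ 19.47°

|L| = ℏ√(8·9) = 6√2 ℏ ≈ 8.485ℏ.
There are 2l+1 = 17 values of m_l.
cos θ_min = 8/√72, so θ_min ≈ 19.47°.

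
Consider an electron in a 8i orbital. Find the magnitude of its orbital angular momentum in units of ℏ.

|L| = √42 ℏ ≈ 6.481ℏ

For 8i, l = 6.
|L| = ℏ√(l(l+1)) = ℏ√(6·7) = √42 ℏ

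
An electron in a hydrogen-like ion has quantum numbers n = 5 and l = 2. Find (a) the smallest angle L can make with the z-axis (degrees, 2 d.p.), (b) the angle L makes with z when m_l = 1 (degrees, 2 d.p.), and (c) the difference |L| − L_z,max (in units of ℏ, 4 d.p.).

θ_min ≈ 35.26°; θ(m_l=1) ≈ 65.91°; |L|−L_z,max ≈ 0.4495ℏ

cos θ_min = 2/√6, so θ_min ≈ 35.26°.
For m_l = 1: cos θ = 1/√6, θ ≈ 65.91°.
|L| − L_z,max = (√6 − 2)ℏ ≈ 0.4495ℏ.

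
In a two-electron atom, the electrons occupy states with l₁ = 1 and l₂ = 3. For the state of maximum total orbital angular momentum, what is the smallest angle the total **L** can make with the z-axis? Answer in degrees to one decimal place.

By the triangle rule, |l₁ − l₂| ≤ L ≤ l₁ + l₂.
So L can be 2, 3, 4.
The maximum is L = 4, with |L_tot| = ℏ√(4·5) = 2√5 ℏ.
The minimum angle with z is arccos(4/√20) ≈ 26.6°.

θ_min ≈ 26.6°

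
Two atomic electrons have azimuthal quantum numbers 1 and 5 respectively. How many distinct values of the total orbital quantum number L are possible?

3

Angular momentum addition gives L = |l₁ − l₂|, …, l₁ + l₂.
So L can be 4, 5, 6.
That is 3 values.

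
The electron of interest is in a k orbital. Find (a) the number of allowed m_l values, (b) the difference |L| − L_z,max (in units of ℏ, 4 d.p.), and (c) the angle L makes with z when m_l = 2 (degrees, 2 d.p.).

15 values; |L|−L_z,max ≈ 0.4833ℏ; θ(m_l=2) ≈ 74.50°

A k state has l = 7.
There are 2l+1 = 15 values of m_l.
|L| − L_z,max = (2√14 − 7)ℏ ≈ 0.4833ℏ.
For m_l = 2: cos θ = 2/√56, θ ≈ 74.50°.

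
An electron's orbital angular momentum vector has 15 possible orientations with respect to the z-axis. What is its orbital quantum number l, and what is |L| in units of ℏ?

l = 7, |L| = 2√14 ℏ ≈ 7.483ℏ

2l + 1 = 15 ⇒ l = 7.
|L| = ℏ√(l(l+1)) = ℏ√(7·8) = 2√14 ℏ.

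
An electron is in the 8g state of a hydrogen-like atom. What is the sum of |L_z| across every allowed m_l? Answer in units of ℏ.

Σ|L_z| = 20 ℏ

For 8g, l = 4.
m_l ∈ {-4, -3, -2, -1, 0, 1, 2, 3, 4}.
Σ|m_l| = l(l+1) = 20.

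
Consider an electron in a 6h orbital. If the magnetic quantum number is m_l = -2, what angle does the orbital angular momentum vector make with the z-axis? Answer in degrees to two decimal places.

θ ≈ 111.42°

For 6h, l = 5.
|L| = ℏ√(l(l+1)) = √30 ℏ.
L_z = m_l ℏ = −2ℏ.
cos θ = L_z/|L| = -2/√30, so θ ≈ 111.42°.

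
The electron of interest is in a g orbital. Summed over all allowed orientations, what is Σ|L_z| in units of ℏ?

A g state has l = 4.
m_l ∈ {-4, -3, -2, -1, 0, 1, 2, 3, 4}.
Σ|m_l| = l(l+1) = 20.

Σ|L_z| = 20 ℏ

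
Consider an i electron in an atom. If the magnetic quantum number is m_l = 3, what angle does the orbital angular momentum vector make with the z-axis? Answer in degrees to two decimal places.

θ ≈ 62.42°

I corresponds to l = 6.
|L| = √(l(l+1)) ℏ = √42 ℏ.
L_z = m_l ℏ = 3ℏ.
cos θ = L_z/|L| = 3/√42, so θ ≈ 62.42°.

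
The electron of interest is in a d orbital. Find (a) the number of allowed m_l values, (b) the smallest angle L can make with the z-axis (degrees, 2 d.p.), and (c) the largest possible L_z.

5 values; θ_min ≈ 35.26°; L_z,max = 2ℏ

A d state has l = 2.
There are 2l+1 = 5 values of m_l.
cos θ_min = 2/√6, so θ_min ≈ 35.26°.
L_z,max = lℏ = 2ℏ.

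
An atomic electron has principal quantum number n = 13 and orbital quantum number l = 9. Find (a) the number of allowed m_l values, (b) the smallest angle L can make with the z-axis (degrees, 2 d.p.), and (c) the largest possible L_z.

19 values; θ_min ≈ 18.43°; L_z,max = 9ℏ

There are 2l+1 = 19 values of m_l.
cos θ_min = 9/√90, so θ_min ≈ 18.43°.
L_z,max = lℏ = 9ℏ.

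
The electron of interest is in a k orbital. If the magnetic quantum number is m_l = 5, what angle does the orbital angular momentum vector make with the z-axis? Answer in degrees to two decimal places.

K corresponds to l = 7.
|L| = √(l(l+1)) ℏ = 2√14 ℏ.
L_z = m_l ℏ = 5ℏ.
cos θ = L_z/|L| = 5/√56, so θ ≈ 48.08°.

θ ≈ 48.08°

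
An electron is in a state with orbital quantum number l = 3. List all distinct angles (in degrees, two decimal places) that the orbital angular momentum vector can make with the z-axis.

|L| = √(l(l+1)) ℏ = 2√3 ℏ.
cos θ = m_l/√12 for each m_l ∈ {-3, -2, -1, 0, 1, 2, 3}.

θ ∈ {30.00°, 54.74°, 73.22°, 90.00°, 106.78°, 125.26°, 150.00°}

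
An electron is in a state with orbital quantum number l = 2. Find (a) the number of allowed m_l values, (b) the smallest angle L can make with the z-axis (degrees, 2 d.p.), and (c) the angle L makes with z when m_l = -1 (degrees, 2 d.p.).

5 values; θ_min ≈ 35.26°; θ(m_l=-1) ≈ 114.09°

There are 2l+1 = 5 values of m_l.
cos θ_min = 2/√6, so θ_min ≈ 35.26°.
For m_l = -1: cos θ = -1/√6, θ ≈ 114.09°.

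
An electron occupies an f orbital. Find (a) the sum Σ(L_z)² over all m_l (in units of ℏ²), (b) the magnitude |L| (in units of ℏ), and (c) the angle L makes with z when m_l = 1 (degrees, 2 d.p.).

Σ(L_z)² = 28 ℏ²; |L| = 2√3 ℏ ≈ 3.464ℏ; θ(m_l=1) ≈ 73.22°

For an f orbital, l = 3.
Σ m_l² = 28, so Σ(L_z)² = 28 ℏ².
|L| = ℏ√(3·4) = 2√3 ℏ ≈ 3.464ℏ.
For m_l = 1: cos θ = 1/√12, θ ≈ 73.22°.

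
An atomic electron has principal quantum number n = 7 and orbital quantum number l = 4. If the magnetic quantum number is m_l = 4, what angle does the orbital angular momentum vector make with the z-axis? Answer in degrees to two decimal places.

θ ≈ 26.57°

|L| = √(l(l+1)) ℏ = 2√5 ℏ.
L_z = m_l ℏ = 4ℏ.
cos θ = L_z/|L| = 4/√20, so θ ≈ 26.57°.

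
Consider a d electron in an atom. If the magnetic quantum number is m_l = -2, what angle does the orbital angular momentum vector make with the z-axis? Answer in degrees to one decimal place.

θ ≈ 144.7°

For a d orbital, l = 2.
|L| = ℏ√(l(l+1)) = √6 ℏ.
L_z = m_l ℏ = −2ℏ.
cos θ = L_z/|L| = -2/√6, so θ ≈ 144.7°.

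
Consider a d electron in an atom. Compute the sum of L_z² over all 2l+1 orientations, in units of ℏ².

The letter d corresponds to l = 2.
m_l ∈ {-2, -1, 0, 1, 2}.
Σ m_l² = 2·(1 + 4) = 10.

Σ(L_z)² = 10 ℏ²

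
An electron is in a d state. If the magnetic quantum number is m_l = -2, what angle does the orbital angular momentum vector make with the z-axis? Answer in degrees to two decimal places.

θ ≈ 144.74°

The letter d corresponds to l = 2.
|L|² = l(l+1)ℏ² = 6ℏ², so |L| = √6 ℏ.
L_z = m_l ℏ = −2ℏ.
cos θ = L_z/|L| = -2/√6, so θ ≈ 144.74°.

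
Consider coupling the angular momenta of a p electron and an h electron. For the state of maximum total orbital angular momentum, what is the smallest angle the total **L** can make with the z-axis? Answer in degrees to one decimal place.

θ_min ≈ 22.2°

The total orbital quantum number L ranges from |l₁ − l₂| to l₁ + l₂ in integer steps.
Allowed values: L = 4, 5, 6.
The maximum is L = 6, with |L_tot| = ℏ√(6·7) = √42 ℏ.
The minimum angle with z is arccos(6/√42) ≈ 22.2°.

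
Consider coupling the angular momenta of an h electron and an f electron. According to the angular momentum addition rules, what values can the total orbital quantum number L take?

L = 2, 3, 4, 5, 6, 7, 8

L runs from |5 − 3| = 2 to 5 + 3 = 8.
L ∈ {2, 3, 4, 5, 6, 7, 8}.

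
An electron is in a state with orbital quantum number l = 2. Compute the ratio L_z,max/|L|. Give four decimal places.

L_z,max/|L| = 0.8165

|L| = √6 ℏ ≈ 2.4495ℏ, while L_z,max = lℏ = 2ℏ.
L_z,max/|L| = 2/√6 = 0.8165.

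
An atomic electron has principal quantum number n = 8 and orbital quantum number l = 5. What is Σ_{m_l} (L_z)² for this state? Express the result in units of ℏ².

Σ(L_z)² = 110 ℏ²

m_l runs from −5 to 5, i.e. {-5, -4, -3, -2, -1, 0, 1, 2, 3, 4, 5}.
Summing m² from −5 to 5: Σ m_l² = 110.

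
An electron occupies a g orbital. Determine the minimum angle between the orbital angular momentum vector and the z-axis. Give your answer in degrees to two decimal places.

The letter g corresponds to l = 4.
|L| = √(l(l+1)) ℏ = 2√5 ℏ.
The smallest angle corresponds to the largest L_z, i.e. m_l = l = 4, giving L_z = 4ℏ.
cos θ_min = 4/√20, so θ_min ≈ 26.57°.

θ_min ≈ 26.57°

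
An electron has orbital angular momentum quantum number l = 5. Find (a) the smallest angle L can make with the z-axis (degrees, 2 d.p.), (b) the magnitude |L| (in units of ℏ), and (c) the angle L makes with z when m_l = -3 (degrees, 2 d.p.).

cos θ_min = 5/√30, so θ_min ≈ 24.09°.
|L| = ℏ√(5·6) = √30 ℏ ≈ 5.477ℏ.
For m_l = -3: cos θ = -3/√30, θ ≈ 123.21°.

θ_min ≈ 24.09°; |L| = √30 ℏ ≈ 5.477ℏ; θ(m_l=-3) ≈ 123.21°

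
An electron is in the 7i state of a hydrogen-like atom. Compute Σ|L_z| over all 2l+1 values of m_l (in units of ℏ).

For 7i, l = 6.
The allowed m_l values are -6, -5, -4, -3, -2, -1, 0, 1, 2, 3, 4, 5, 6.
Σ|m_l| = 2·6(6+1)/2 = 42.

Σ|L_z| = 42 ℏ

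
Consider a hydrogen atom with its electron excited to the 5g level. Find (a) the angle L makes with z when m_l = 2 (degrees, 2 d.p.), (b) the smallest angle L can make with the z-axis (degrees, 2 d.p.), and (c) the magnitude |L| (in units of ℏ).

θ(m_l=2) ≈ 63.43°; θ_min ≈ 26.57°; |L| = 2√5 ℏ ≈ 4.472ℏ

The 5g level has l = 4.
For m_l = 2: cos θ = 2/√20, θ ≈ 63.43°.
cos θ_min = 4/√20, so θ_min ≈ 26.57°.
|L| = ℏ√(4·5) = 2√5 ℏ ≈ 4.472ℏ.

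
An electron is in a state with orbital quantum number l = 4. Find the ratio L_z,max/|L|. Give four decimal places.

L_z,max/|L| = 0.8944

|L| = 2√5 ℏ ≈ 4.4721ℏ, while L_z,max = lℏ = 4ℏ.
L_z,max/|L| = 4/√20 = 0.8944.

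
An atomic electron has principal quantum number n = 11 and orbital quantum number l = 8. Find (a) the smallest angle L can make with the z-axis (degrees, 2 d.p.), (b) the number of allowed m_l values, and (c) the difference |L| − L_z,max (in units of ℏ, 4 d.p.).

θ_min ≈ 19.47°; 17 values; |L|−L_z,max ≈ 0.4853ℏ

cos θ_min = 8/√72, so θ_min ≈ 19.47°.
There are 2l+1 = 17 values of m_l.
|L| − L_z,max = (6√2 − 8)ℏ ≈ 0.4853ℏ.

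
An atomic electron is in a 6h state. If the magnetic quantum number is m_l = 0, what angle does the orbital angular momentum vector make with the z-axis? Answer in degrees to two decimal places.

6h means n = 6, l = 5.
|L|² = l(l+1)ℏ² = 30ℏ², so |L| = √30 ℏ.
L_z = m_l ℏ = 0ℏ.
cos θ = L_z/|L| = 0/√30, so θ ≈ 90.00°.

θ ≈ 90.00°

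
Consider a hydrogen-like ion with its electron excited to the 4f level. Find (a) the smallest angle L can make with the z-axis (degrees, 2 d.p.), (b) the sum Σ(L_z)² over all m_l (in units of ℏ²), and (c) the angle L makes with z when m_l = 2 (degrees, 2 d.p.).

θ_min ≈ 30.00°; Σ(L_z)² = 28 ℏ²; θ(m_l=2) ≈ 54.74°

The 4f level has l = 3.
cos θ_min = 3/√12, so θ_min ≈ 30.00°.
Σ m_l² = 28, so Σ(L_z)² = 28 ℏ².
For m_l = 2: cos θ = 2/√12, θ ≈ 54.74°.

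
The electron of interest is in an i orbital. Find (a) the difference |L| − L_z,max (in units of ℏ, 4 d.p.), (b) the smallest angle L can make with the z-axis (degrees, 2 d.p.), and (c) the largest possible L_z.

|L|−L_z,max ≈ 0.4807ℏ; θ_min ≈ 22.21°; L_z,max = 6ℏ

For an i orbital, l = 6.
|L| − L_z,max = (√42 − 6)ℏ ≈ 0.4807ℏ.
cos θ_min = 6/√42, so θ_min ≈ 22.21°.
L_z,max = lℏ = 6ℏ.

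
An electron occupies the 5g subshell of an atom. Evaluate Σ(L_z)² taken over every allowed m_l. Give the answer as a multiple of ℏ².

5g means n = 5, l = 4.
The allowed m_l values are -4, -3, -2, -1, 0, 1, 2, 3, 4.
Σ m_l² = 2·(1 + 4 + 9 + 16) = 60.

Σ(L_z)² = 60 ℏ²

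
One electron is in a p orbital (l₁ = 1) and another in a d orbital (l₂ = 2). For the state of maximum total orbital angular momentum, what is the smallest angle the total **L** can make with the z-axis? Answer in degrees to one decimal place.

Angular momentum addition gives L = |l₁ − l₂|, …, l₁ + l₂.
L ∈ {1, 2, 3}.
The maximum is L = 3, with |L_tot| = ℏ√(3·4) = 2√3 ℏ.
The minimum angle with z is arccos(3/√12) ≈ 30.0°.

θ_min ≈ 30.0°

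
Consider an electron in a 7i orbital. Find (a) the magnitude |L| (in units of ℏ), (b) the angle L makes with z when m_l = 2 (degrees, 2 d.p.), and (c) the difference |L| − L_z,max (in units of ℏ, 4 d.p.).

For 7i, l = 6.
|L| = ℏ√(6·7) = √42 ℏ ≈ 6.481ℏ.
For m_l = 2: cos θ = 2/√42, θ ≈ 72.02°.
|L| − L_z,max = (√42 − 6)ℏ ≈ 0.4807ℏ.

|L| = √42 ℏ ≈ 6.481ℏ; θ(m_l=2) ≈ 72.02°; |L|−L_z,max ≈ 0.4807ℏ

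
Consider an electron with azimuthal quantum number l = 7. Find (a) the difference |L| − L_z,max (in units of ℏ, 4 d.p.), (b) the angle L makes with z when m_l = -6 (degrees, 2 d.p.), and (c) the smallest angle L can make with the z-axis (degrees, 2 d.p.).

|L| − L_z,max = (2√14 − 7)ℏ ≈ 0.4833ℏ.
For m_l = -6: cos θ = -6/√56, θ ≈ 143.30°.
cos θ_min = 7/√56, so θ_min ≈ 20.70°.

|L|−L_z,max ≈ 0.4833ℏ; θ(m_l=-6) ≈ 143.30°; θ_min ≈ 20.70°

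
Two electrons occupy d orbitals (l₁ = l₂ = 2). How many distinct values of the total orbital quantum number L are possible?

5

L runs from |2 − 2| = 0 to 2 + 2 = 4.
L ∈ {0, 1, 2, 3, 4}.
That is 5 values.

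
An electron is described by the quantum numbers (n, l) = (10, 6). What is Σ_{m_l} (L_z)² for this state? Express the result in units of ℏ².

m_l ∈ {-6, -5, -4, -3, -2, -1, 0, 1, 2, 3, 4, 5, 6}.
Σ m_l² = l(l+1)(2l+1)/3 = 6·7·13/3 = 182.

Σ(L_z)² = 182 ℏ²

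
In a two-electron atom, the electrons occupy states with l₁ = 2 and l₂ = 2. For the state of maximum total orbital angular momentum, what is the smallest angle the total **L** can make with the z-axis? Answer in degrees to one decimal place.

By the triangle rule, |l₁ − l₂| ≤ L ≤ l₁ + l₂.
Allowed values: L = 0, 1, 2, 3, 4.
The maximum is L = 4, with |L_tot| = ℏ√(4·5) = 2√5 ℏ.
The minimum angle with z is arccos(4/√20) ≈ 26.6°.

θ_min ≈ 26.6°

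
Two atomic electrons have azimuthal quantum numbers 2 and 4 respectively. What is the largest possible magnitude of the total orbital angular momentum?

The total orbital quantum number L ranges from |l₁ − l₂| to l₁ + l₂ in integer steps.
Allowed values: L = 2, 3, 4, 5, 6.
The largest magnitude corresponds to L = 6: |L_tot| = ℏ√(6·7) = √42 ℏ.

|L_tot|_max = √42 ℏ ≈ 6.481ℏ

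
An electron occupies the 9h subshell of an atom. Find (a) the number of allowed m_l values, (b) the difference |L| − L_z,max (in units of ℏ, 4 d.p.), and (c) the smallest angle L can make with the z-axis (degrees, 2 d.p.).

For 9h, l = 5.
There are 2l+1 = 11 values of m_l.
|L| − L_z,max = (√30 − 5)ℏ ≈ 0.4772ℏ.
cos θ_min = 5/√30, so θ_min ≈ 24.09°.

11 values; |L|−L_z,max ≈ 0.4772ℏ; θ_min ≈ 24.09°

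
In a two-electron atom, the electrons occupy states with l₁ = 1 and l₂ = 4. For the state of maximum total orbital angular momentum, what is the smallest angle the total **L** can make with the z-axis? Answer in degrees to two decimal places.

By the triangle rule, |l₁ − l₂| ≤ L ≤ l₁ + l₂.
L ∈ {3, 4, 5}.
The maximum is L = 5, with |L_tot| = ℏ√(5·6) = √30 ℏ.
The minimum angle with z is arccos(5/√30) ≈ 24.09°.

θ_min ≈ 24.09°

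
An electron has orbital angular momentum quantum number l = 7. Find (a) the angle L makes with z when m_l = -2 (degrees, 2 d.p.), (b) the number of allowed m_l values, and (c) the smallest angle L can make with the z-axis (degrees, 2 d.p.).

For m_l = -2: cos θ = -2/√56, θ ≈ 105.50°.
There are 2l+1 = 15 values of m_l.
cos θ_min = 7/√56, so θ_min ≈ 20.70°.

θ(m_l=-2) ≈ 105.50°; 15 values; θ_min ≈ 20.70°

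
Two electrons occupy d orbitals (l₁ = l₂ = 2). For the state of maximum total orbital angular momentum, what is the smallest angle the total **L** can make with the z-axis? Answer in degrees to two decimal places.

θ_min ≈ 26.57°

By the triangle rule, |l₁ − l₂| ≤ L ≤ l₁ + l₂.
L ∈ {0, 1, 2, 3, 4}.
The maximum is L = 4, with |L_tot| = ℏ√(4·5) = 2√5 ℏ.
The minimum angle with z is arccos(4/√20) ≈ 26.57°.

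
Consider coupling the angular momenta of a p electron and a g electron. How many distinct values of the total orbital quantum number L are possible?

3

L runs from |1 − 4| = 3 to 1 + 4 = 5.
So L can be 3, 4, 5.
That is 3 values.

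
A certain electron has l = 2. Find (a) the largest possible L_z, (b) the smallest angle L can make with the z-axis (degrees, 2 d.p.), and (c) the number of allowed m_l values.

L_z,max = 2ℏ; θ_min ≈ 35.26°; 5 values

L_z,max = lℏ = 2ℏ.
cos θ_min = 2/√6, so θ_min ≈ 35.26°.
There are 2l+1 = 5 values of m_l.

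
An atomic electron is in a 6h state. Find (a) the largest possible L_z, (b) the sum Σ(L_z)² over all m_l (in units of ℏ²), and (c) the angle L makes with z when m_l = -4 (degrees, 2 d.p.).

For 6h, l = 5.
L_z,max = lℏ = 5ℏ.
Σ m_l² = 110, so Σ(L_z)² = 110 ℏ².
For m_l = -4: cos θ = -4/√30, θ ≈ 136.91°.

L_z,max = 5ℏ; Σ(L_z)² = 110 ℏ²; θ(m_l=-4) ≈ 136.91°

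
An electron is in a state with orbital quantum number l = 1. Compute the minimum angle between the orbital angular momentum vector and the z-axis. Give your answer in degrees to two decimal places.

θ_min ≈ 45.00°

|L|² = l(l+1)ℏ² = 2ℏ², so |L| = √2 ℏ.
The smallest angle corresponds to the largest L_z, i.e. m_l = l = 1, giving L_z = 1ℏ.
cos θ_min = 1/√2, so θ_min ≈ 45.00°.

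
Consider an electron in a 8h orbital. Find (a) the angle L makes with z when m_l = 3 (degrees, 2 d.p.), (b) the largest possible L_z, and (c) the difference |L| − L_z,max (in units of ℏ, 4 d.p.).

The 8h subshell has l = 5.
For m_l = 3: cos θ = 3/√30, θ ≈ 56.79°.
L_z,max = lℏ = 5ℏ.
|L| − L_z,max = (√30 − 5)ℏ ≈ 0.4772ℏ.

θ(m_l=3) ≈ 56.79°; L_z,max = 5ℏ; |L|−L_z,max ≈ 0.4772ℏ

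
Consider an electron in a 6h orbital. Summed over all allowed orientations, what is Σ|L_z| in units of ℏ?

Σ|L_z| = 30 ℏ

For 6h, l = 5.
The allowed m_l values are -5, -4, -3, -2, -1, 0, 1, 2, 3, 4, 5.
Σ|m_l| = 2(1+2+…+5) = 30.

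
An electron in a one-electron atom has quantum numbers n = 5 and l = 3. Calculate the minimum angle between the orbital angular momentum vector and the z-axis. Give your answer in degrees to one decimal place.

θ_min ≈ 30.0°

|L|² = l(l+1)ℏ² = 12ℏ², so |L| = 2√3 ℏ.
The smallest angle corresponds to the largest L_z, i.e. m_l = l = 3, giving L_z = 3ℏ.
cos θ_min = 3/√12, so θ_min ≈ 30.0°.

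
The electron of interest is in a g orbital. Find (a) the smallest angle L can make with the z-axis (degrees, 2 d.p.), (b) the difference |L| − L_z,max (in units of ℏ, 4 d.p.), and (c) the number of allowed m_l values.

A g state has l = 4.
cos θ_min = 4/√20, so θ_min ≈ 26.57°.
|L| − L_z,max = (2√5 − 4)ℏ ≈ 0.4721ℏ.
There are 2l+1 = 9 values of m_l.

θ_min ≈ 26.57°; |L|−L_z,max ≈ 0.4721ℏ; 9 values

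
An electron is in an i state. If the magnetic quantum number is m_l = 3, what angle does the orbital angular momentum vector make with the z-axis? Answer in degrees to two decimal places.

θ ≈ 62.42°

An i state has l = 6.
|L| = √(l(l+1)) ℏ = √42 ℏ.
L_z = m_l ℏ = 3ℏ.
cos θ = L_z/|L| = 3/√42, so θ ≈ 62.42°.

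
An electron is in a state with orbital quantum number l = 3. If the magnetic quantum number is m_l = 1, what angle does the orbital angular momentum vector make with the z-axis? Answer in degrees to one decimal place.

|L|² = l(l+1)ℏ² = 12ℏ², so |L| = 2√3 ℏ.
L_z = m_l ℏ = 1ℏ.
cos θ = L_z/|L| = 1/√12, so θ ≈ 73.2°.

θ ≈ 73.2°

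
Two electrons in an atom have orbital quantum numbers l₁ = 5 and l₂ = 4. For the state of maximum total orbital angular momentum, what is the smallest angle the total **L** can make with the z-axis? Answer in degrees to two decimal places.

By the triangle rule, |l₁ − l₂| ≤ L ≤ l₁ + l₂.
So L can be 1, 2, 3, 4, 5, 6, 7, 8, 9.
The maximum is L = 9, with |L_tot| = ℏ√(9·10) = 3√10 ℏ.
The minimum angle with z is arccos(9/√90) ≈ 18.43°.

θ_min ≈ 18.43°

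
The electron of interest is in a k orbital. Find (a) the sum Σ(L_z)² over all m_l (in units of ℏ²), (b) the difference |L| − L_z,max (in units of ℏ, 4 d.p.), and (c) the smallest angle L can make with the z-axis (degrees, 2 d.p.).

Σ(L_z)² = 280 ℏ²; |L|−L_z,max ≈ 0.4833ℏ; θ_min ≈ 20.70°

A k state has l = 7.
Σ m_l² = 280, so Σ(L_z)² = 280 ℏ².
|L| − L_z,max = (2√14 − 7)ℏ ≈ 0.4833ℏ.
cos θ_min = 7/√56, so θ_min ≈ 20.70°.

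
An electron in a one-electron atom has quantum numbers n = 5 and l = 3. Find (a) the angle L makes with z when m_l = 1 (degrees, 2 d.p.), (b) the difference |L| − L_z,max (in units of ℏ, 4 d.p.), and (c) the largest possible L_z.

θ(m_l=1) ≈ 73.22°; |L|−L_z,max ≈ 0.4641ℏ; L_z,max = 3ℏ

For m_l = 1: cos θ = 1/√12, θ ≈ 73.22°.
|L| − L_z,max = (2√3 − 3)ℏ ≈ 0.4641ℏ.
L_z,max = lℏ = 3ℏ.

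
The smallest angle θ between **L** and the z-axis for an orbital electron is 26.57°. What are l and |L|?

cos θ_min = l/√(l(l+1)) = √(l/(l+1)), so l/(l+1) = cos²(26.57°) = 0.7999.
Thus l = 0.7999/(1 − 0.7999) ≈ 4.
Then |L| = ℏ√(4·5) = 2√5 ℏ.

l = 4, |L| = 2√5 ℏ ≈ 4.472ℏ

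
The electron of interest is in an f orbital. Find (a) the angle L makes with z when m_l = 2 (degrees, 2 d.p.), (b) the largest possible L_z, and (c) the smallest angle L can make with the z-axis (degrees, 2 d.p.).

An f state has l = 3.
For m_l = 2: cos θ = 2/√12, θ ≈ 54.74°.
L_z,max = lℏ = 3ℏ.
cos θ_min = 3/√12, so θ_min ≈ 30.00°.

θ(m_l=2) ≈ 54.74°; L_z,max = 3ℏ; θ_min ≈ 30.00°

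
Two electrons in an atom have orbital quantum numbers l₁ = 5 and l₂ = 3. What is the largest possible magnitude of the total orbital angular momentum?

By the triangle rule, |l₁ − l₂| ≤ L ≤ l₁ + l₂.
So L can be 2, 3, 4, 5, 6, 7, 8.
The largest magnitude corresponds to L = 8: |L_tot| = ℏ√(8·9) = 6√2 ℏ.

|L_tot|_max = 6√2 ℏ ≈ 8.485ℏ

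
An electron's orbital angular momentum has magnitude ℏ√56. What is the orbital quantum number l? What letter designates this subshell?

l = 7 (k orbital)

(|L|/ℏ)² = l(l+1) = 56.
The positive root is l = 7.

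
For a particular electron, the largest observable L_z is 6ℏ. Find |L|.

The maximum L_z equals lℏ, giving l = 6.
Then |L| = ℏ√(6·7) = √42 ℏ.

|L| = √42 ℏ ≈ 6.481ℏ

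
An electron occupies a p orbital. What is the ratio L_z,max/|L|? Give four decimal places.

A p state has l = 1.
|L| = √2 ℏ ≈ 1.4142ℏ, while L_z,max = lℏ = 1ℏ.
L_z,max/|L| = 1/√2 = 0.7071.

L_z,max/|L| = 0.7071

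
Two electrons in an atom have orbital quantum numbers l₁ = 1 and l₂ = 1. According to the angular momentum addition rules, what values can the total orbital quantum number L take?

The total orbital quantum number L ranges from |l₁ − l₂| to l₁ + l₂ in integer steps.
So L can be 0, 1, 2.

L = 0, 1, 2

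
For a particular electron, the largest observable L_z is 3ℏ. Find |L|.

L_z,max = lℏ, so l = 3.
|L| = ℏ√(l(l+1)) = 2√3 ℏ.

|L| = 2√3 ℏ ≈ 3.464ℏ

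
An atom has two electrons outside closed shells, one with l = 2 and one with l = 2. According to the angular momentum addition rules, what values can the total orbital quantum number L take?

By the triangle rule, |l₁ − l₂| ≤ L ≤ l₁ + l₂.
L ∈ {0, 1, 2, 3, 4}.

L = 0, 1, 2, 3, 4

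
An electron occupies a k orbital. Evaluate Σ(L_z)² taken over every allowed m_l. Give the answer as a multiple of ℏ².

Σ(L_z)² = 280 ℏ²

The letter k corresponds to l = 7.
m_l ∈ {-7, -6, -5, -4, -3, -2, -1, 0, 1, 2, 3, 4, 5, 6, 7}.
Σ m_l² = 2·(1 + 4 + 9 + 16 + 25 + 36 + 49) = 280.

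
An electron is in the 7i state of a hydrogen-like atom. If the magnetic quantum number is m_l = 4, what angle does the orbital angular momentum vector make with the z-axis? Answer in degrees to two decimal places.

θ ≈ 51.89°

For 7i, l = 6.
|L| = ℏ√(l(l+1)) = √42 ℏ.
L_z = m_l ℏ = 4ℏ.
cos θ = L_z/|L| = 4/√42, so θ ≈ 51.89°.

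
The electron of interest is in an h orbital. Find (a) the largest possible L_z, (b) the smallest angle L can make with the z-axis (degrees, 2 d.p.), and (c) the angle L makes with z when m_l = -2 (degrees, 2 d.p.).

L_z,max = 5ℏ; θ_min ≈ 24.09°; θ(m_l=-2) ≈ 111.42°

An h state has l = 5.
L_z,max = lℏ = 5ℏ.
cos θ_min = 5/√30, so θ_min ≈ 24.09°.
For m_l = -2: cos θ = -2/√30, θ ≈ 111.42°.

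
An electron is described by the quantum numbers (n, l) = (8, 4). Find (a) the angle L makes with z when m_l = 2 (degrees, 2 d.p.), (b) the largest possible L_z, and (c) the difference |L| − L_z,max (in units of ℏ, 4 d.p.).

For m_l = 2: cos θ = 2/√20, θ ≈ 63.43°.
L_z,max = lℏ = 4ℏ.
|L| − L_z,max = (2√5 − 4)ℏ ≈ 0.4721ℏ.

θ(m_l=2) ≈ 63.43°; L_z,max = 4ℏ; |L|−L_z,max ≈ 0.4721ℏ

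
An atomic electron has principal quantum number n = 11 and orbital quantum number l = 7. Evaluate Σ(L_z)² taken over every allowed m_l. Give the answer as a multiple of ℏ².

Σ(L_z)² = 280 ℏ²

m_l runs from −7 to 7, i.e. {-7, -6, -5, -4, -3, -2, -1, 0, 1, 2, 3, 4, 5, 6, 7}.
Σ m_l² = 2·(1 + 4 + 9 + 16 + 25 + 36 + 49) = 280.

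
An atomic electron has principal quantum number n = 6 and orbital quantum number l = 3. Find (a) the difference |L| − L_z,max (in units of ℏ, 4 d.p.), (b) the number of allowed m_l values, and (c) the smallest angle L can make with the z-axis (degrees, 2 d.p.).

|L| − L_z,max = (2√3 − 3)ℏ ≈ 0.4641ℏ.
There are 2l+1 = 7 values of m_l.
cos θ_min = 3/√12, so θ_min ≈ 30.00°.

|L|−L_z,max ≈ 0.4641ℏ; 7 values; θ_min ≈ 30.00°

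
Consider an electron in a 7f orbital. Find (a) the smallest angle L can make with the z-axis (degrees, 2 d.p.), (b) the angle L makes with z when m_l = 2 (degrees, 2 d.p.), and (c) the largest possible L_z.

θ_min ≈ 30.00°; θ(m_l=2) ≈ 54.74°; L_z,max = 3ℏ

The 7f subshell has l = 3.
cos θ_min = 3/√12, so θ_min ≈ 30.00°.
For m_l = 2: cos θ = 2/√12, θ ≈ 54.74°.
L_z,max = lℏ = 3ℏ.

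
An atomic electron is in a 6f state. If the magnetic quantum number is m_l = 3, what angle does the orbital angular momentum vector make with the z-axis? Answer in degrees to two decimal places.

For 6f, l = 3.
|L| = ℏ√(l(l+1)) = 2√3 ℏ.
L_z = m_l ℏ = 3ℏ.
cos θ = L_z/|L| = 3/√12, so θ ≈ 30.00°.

θ ≈ 30.00°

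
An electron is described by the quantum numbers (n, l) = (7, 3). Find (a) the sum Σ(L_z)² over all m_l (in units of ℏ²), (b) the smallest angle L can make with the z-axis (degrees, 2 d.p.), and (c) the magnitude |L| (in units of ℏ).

Σ m_l² = 28, so Σ(L_z)² = 28 ℏ².
cos θ_min = 3/√12, so θ_min ≈ 30.00°.
|L| = ℏ√(3·4) = 2√3 ℏ ≈ 3.464ℏ.

Σ(L_z)² = 28 ℏ²; θ_min ≈ 30.00°; |L| = 2√3 ℏ ≈ 3.464ℏ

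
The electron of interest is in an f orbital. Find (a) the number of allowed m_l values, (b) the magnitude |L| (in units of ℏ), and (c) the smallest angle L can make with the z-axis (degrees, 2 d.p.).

For an f orbital, l = 3.
There are 2l+1 = 7 values of m_l.
|L| = ℏ√(3·4) = 2√3 ℏ ≈ 3.464ℏ.
cos θ_min = 3/√12, so θ_min ≈ 30.00°.

7 values; |L| = 2√3 ℏ ≈ 3.464ℏ; θ_min ≈ 30.00°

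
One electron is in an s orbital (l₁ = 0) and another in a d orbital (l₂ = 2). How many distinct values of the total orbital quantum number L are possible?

Angular momentum addition gives L = |l₁ − l₂|, …, l₁ + l₂.
So L can be 2.
That is 1 value.

1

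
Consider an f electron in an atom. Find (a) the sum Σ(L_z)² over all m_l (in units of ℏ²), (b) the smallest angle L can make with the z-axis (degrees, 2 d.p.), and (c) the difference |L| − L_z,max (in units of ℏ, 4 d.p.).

For an f orbital, l = 3.
Σ m_l² = 28, so Σ(L_z)² = 28 ℏ².
cos θ_min = 3/√12, so θ_min ≈ 30.00°.
|L| − L_z,max = (2√3 − 3)ℏ ≈ 0.4641ℏ.

Σ(L_z)² = 28 ℏ²; θ_min ≈ 30.00°; |L|−L_z,max ≈ 0.4641ℏ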